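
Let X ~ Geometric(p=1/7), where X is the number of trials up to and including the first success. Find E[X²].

Using the identity E[X²] = Var(X) + (E[X])²:
E[X] = 7
Var(X) = 42
E[X²] = 42 + (7)²
= 91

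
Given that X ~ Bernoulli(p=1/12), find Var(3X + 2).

For X ~ Bernoulli(p=1/12):
Var(X) = \frac{11}{144}
Var(3X + 2) = (3)² × Var(X) = 9 × \frac{11}{144} = \frac{11}{16}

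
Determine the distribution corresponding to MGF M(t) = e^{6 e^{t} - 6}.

The MGF M(t) = e^{6 e^{t} - 6} is the standard form for the Poisson distribution.
Comparing with the known MGF formula identifies: Poisson(λ=6)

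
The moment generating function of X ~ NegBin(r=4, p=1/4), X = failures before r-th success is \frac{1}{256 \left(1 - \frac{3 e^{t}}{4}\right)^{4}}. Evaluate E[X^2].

To find E[X^2], compute M^(2)(0):
M^(1)(t) = \frac{3 e^{t}}{256 \left(1 - \frac{3 e^{t}}{4}\right)^{5}}
M^(2)(t) = \frac{3 e^{t}}{256 \left(1 - \frac{3 e^{t}}{4}\right)^{5}} + \frac{45 e^{2 t}}{1024 \left(1 - \frac{3 e^{t}}{4}\right)^{6}}
M^(2)(0) = 192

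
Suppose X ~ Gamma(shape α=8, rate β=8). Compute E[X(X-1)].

E[X(X-1)] = E[X² - X] = E[X²] - E[X]
E[X] = 1
E[X²] = Var(X) + (E[X])² = \frac{1}{8} + (1)² = \frac{9}{8}
E[X(X-1)] = \frac{9}{8} - 1 = \frac{1}{8}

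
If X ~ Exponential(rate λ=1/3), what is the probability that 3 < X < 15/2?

P(3 < X < 15/2) = ∫_{3}^{15/2} f(x) dx
where f(x) = \frac{e^{- \frac{x}{3}}}{3}
= - \frac{1}{e^{\frac{5}{2}}} + e^{-1}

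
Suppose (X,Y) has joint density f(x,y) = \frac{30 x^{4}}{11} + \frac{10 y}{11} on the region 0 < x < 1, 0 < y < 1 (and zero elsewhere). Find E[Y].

E[Y] = ∫_0^1 ∫_0^1 y × f(x,y) dx dy
= \frac{19}{33}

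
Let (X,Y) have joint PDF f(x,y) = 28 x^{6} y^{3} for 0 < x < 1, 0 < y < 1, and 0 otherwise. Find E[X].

E[X] = ∫_0^1 ∫_0^1 x × f(x,y) dy dx
= ∫_0^1 ∫_0^1 x × (28 x^{6} y^{3}) dy dx
= \frac{7}{8}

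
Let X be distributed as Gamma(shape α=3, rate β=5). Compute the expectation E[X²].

Using the identity E[X²] = Var(X) + (E[X])²:
E[X] = \frac{3}{5}
Var(X) = \frac{3}{25}
E[X²] = \frac{3}{25} + (\frac{3}{5})²
= \frac{12}{25}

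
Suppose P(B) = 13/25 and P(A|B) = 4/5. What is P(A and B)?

By definition, P(A|B) = P(A ∩ B) / P(B)
So P(A ∩ B) = P(A|B) × P(B)
= 4/5 × 13/25
= 52/125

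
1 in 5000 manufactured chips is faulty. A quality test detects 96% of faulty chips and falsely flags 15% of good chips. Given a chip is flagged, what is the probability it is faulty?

Let D = the rare event, + = positive/flagged.
P(D) = 1/5000
P(+|D) = 96/100 = 24/25
P(+|D') = 15/100 = 3/20
P(+) = P(+|D)P(D) + P(+|D')P(D')
     = \frac{24}{25} × \frac{1}{5000} + \frac{3}{20} × \frac{4999}{5000}
     = \frac{75081}{500000}
P(D|+) = P(+|D)P(D)/P(+) = \frac{32}{25027}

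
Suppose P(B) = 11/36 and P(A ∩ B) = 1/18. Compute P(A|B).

P(A|B) = P(A ∩ B) / P(B)
= (1/18) / (11/36)
= 2/11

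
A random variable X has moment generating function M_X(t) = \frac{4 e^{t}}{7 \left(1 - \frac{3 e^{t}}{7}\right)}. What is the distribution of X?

The MGF M(t) = \frac{4 e^{t}}{7 \left(1 - \frac{3 e^{t}}{7}\right)} is the standard form for the Geometric distribution.
Comparing with the known MGF formula identifies: Geometric(p=4/7), X = trial number of first success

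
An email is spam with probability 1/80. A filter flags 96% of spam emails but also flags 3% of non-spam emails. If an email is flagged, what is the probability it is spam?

Let D = the rare event, + = positive/flagged.
P(D) = 1/80
P(+|D) = 96/100 = 24/25
P(+|D') = 3/100
P(+) = P(+|D)P(D) + P(+|D')P(D')
     = \frac{24}{25} × \frac{1}{80} + \frac{3}{100} × \frac{79}{80}
     = \frac{333}{8000}
P(D|+) = P(+|D)P(D)/P(+) = \frac{32}{111}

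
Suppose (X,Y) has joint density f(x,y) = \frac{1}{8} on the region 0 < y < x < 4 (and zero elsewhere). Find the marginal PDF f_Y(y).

f_Y(y) = ∫_y^4 \frac{1}{8} dx = \frac{1}{2} - \frac{y}{8}
for 0 < y < 4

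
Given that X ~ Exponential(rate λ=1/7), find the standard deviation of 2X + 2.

For X ~ Exponential(rate λ=1/7):
Var(X) = 49
SD(X) = √(Var(X)) = √(49) = 7
SD(2X + 2) = |2| × SD(X) = 2 × 7 = 14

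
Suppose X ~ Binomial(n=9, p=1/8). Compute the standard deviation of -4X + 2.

For X ~ Binomial(n=9, p=1/8):
Var(X) = \frac{63}{64}
SD(X) = √(Var(X)) = √(\frac{63}{64}) = \frac{3 \sqrt{7}}{8}
SD(-4X + 2) = |-4| × SD(X) = 4 × \frac{3 \sqrt{7}}{8} = \frac{3 \sqrt{7}}{2}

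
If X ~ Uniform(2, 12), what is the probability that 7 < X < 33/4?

P(7 < X < 33/4) = ∫_{7}^{33/4} f(x) dx
where f(x) = \frac{1}{10}
= \frac{1}{8}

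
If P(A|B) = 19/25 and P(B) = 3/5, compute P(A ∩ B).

By definition, P(A|B) = P(A ∩ B) / P(B)
So P(A ∩ B) = P(A|B) × P(B)
= 19/25 × 3/5
= 57/125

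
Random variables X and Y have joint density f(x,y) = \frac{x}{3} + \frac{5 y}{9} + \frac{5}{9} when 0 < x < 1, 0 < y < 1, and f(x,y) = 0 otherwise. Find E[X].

E[X] = ∫_0^1 ∫_0^1 x × f(x,y) dy dx
= ∫_0^1 ∫_0^1 x × (\frac{x}{3} + \frac{5 y}{9} + \frac{5}{9}) dy dx
= \frac{19}{36}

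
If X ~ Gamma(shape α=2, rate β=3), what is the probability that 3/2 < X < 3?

P(3/2 < X < 3) = ∫_{3/2}^{3} f(x) dx
where f(x) = 9 x e^{- 3 x}
= - \frac{10}{e^{9}} + \frac{11}{2 e^{\frac{9}{2}}}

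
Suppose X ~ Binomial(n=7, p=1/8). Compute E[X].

For X ~ Binomial(n=7, p=1/8), the expected value is:
E[X] = \frac{7}{8}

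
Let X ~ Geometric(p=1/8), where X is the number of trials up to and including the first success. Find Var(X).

For X ~ Geometric(p=1/8), where X is the number of trials up to and including the first success:
Var(X) = 56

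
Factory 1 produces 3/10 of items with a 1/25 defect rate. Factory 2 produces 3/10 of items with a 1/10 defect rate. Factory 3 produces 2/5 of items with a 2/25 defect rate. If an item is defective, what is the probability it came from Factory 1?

Using Bayes' theorem:
P(F1) = 3/10, P(D|F1) = 1/25
P(F2) = 3/10, P(D|F2) = 1/10
P(F3) = 2/5, P(D|F3) = 2/25
P(D) = P(D|F1)P(F1) + P(D|F2)P(F2) + P(D|F3)P(F3)
     = \frac{37}{500}
P(F1|D) = P(D|F1)P(F1) / P(D)
= \frac{6}{37}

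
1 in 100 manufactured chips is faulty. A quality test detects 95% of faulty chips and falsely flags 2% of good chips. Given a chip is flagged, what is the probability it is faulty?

Let D = the rare event, + = positive/flagged.
P(D) = 1/100
P(+|D) = 95/100 = 19/20
P(+|D') = 2/100 = 1/50
P(+) = P(+|D)P(D) + P(+|D')P(D')
     = \frac{19}{20} × \frac{1}{100} + \frac{1}{50} × \frac{99}{100}
     = \frac{293}{10000}
P(D|+) = P(+|D)P(D)/P(+) = \frac{95}{293}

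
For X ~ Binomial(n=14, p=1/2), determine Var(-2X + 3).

For X ~ Binomial(n=14, p=1/2):
Var(X) = \frac{7}{2}
Var(-2X + 3) = (-2)² × Var(X) = 4 × \frac{7}{2} = 14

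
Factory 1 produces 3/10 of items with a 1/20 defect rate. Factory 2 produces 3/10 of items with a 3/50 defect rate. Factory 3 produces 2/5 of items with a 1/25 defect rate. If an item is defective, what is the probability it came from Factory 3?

Using Bayes' theorem:
P(F1) = 3/10, P(D|F1) = 1/20
P(F2) = 3/10, P(D|F2) = 3/50
P(F3) = 2/5, P(D|F3) = 1/25
P(D) = P(D|F1)P(F1) + P(D|F2)P(F2) + P(D|F3)P(F3)
     = \frac{49}{1000}
P(F3|D) = P(D|F3)P(F3) / P(D)
= \frac{16}{49}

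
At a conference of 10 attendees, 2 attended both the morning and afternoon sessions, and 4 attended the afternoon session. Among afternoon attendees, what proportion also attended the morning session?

P(A ∩ B) = 2/10 = 1/5
P(B) = 4/10 = 2/5
P(A|B) = P(A ∩ B) / P(B) = (1/5) / (2/5) = 1/2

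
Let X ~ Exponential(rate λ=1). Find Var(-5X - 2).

For X ~ Exponential(rate λ=1):
Var(X) = 1
Var(-5X - 2) = (-5)² × Var(X) = 25 × 1 = 25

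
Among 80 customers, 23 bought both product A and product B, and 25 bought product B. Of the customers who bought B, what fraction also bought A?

P(A ∩ B) = 23/80
P(B) = 25/80 = 5/16
P(A|B) = P(A ∩ B) / P(B) = (23/80) / (5/16) = 23/25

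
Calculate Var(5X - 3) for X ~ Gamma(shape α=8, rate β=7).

For X ~ Gamma(shape α=8, rate β=7):
Var(X) = \frac{8}{49}
Var(5X - 3) = (5)² × Var(X) = 25 × \frac{8}{49} = \frac{200}{49}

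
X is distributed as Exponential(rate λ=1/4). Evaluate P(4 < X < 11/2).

P(4 < X < 11/2) = ∫_{4}^{11/2} f(x) dx
where f(x) = \frac{e^{- \frac{x}{4}}}{4}
= - \frac{1}{e^{\frac{11}{8}}} + e^{-1}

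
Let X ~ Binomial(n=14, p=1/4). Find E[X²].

Using the identity E[X²] = Var(X) + (E[X])²:
E[X] = \frac{7}{2}
Var(X) = \frac{21}{8}
E[X²] = \frac{21}{8} + (\frac{7}{2})²
= \frac{119}{8}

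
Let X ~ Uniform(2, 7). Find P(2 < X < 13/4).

P(2 < X < 13/4) = ∫_{2}^{13/4} f(x) dx
where f(x) = \frac{1}{5}
= \frac{1}{4}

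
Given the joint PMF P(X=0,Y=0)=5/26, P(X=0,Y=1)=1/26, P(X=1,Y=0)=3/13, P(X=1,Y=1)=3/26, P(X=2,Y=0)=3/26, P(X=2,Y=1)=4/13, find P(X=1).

P(X=1) = P(X=1,Y=0) + P(X=1,Y=1)
= 3/13 + 3/26
= 9/26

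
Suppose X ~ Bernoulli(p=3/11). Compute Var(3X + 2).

For X ~ Bernoulli(p=3/11):
Var(X) = \frac{24}{121}
Var(3X + 2) = (3)² × Var(X) = 9 × \frac{24}{121} = \frac{216}{121}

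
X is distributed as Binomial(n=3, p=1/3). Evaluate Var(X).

For X ~ Binomial(n=3, p=1/3):
Var(X) = \frac{2}{3}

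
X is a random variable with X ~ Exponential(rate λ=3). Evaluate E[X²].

Using the identity E[X²] = Var(X) + (E[X])²:
E[X] = \frac{1}{3}
Var(X) = \frac{1}{9}
E[X²] = \frac{1}{9} + (\frac{1}{3})²
= \frac{2}{9}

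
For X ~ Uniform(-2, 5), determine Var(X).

For X ~ Uniform(-2, 5):
Var(X) = \frac{49}{12}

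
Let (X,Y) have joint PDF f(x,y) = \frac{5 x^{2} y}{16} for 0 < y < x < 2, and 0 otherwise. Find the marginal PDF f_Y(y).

f_Y(y) = ∫_y^2 \frac{5 x^{2} y}{16} dx = \frac{5 y \left(8 - y^{3}\right)}{48}
for 0 < y < 2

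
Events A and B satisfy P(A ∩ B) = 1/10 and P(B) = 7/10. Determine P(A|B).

P(A|B) = P(A ∩ B) / P(B)
= (1/10) / (7/10)
= 1/7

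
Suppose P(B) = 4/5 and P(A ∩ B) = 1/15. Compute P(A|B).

P(A|B) = P(A ∩ B) / P(B)
= (1/15) / (4/5)
= 1/12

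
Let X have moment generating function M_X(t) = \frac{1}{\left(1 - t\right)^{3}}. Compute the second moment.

To find E[X^2], compute M^(2)(0):
M^(1)(t) = \frac{3}{\left(1 - t\right)^{4}}
M^(2)(t) = \frac{12}{\left(1 - t\right)^{5}}
M^(2)(0) = 12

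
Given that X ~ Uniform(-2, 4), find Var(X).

For X ~ Uniform(-2, 4):
Var(X) = 3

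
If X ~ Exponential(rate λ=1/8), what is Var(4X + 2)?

For X ~ Exponential(rate λ=1/8):
Var(X) = 64
Var(4X + 2) = (4)² × Var(X) = 16 × 64 = 1024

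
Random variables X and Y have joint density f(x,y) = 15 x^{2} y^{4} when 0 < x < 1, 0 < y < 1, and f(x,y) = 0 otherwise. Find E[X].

E[X] = ∫_0^1 ∫_0^1 x × f(x,y) dy dx
= ∫_0^1 ∫_0^1 x × (15 x^{2} y^{4}) dy dx
= \frac{3}{4}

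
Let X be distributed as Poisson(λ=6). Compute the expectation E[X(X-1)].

E[X(X-1)] = E[X² - X] = E[X²] - E[X]
E[X] = 6
E[X²] = Var(X) + (E[X])² = 6 + (6)² = 42
E[X(X-1)] = 42 - 6 = 36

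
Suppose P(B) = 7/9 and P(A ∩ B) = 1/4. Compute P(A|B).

P(A|B) = P(A ∩ B) / P(B)
= (1/4) / (7/9)
= 9/28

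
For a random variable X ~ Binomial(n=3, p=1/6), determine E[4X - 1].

For X ~ Binomial(n=3, p=1/6):
E[X] = \frac{1}{2}
E[4X - 1] = 4 × E[X] - 1 = 1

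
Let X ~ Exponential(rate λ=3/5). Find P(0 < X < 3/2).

P(0 < X < 3/2) = ∫_{0}^{3/2} f(x) dx
where f(x) = \frac{3 e^{- \frac{3 x}{5}}}{5}
= 1 - e^{- \frac{9}{10}}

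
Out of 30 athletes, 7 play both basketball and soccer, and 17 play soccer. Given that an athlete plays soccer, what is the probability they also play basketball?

P(A ∩ B) = 7/30
P(B) = 17/30
P(A|B) = P(A ∩ B) / P(B) = (7/30) / (17/30) = 7/17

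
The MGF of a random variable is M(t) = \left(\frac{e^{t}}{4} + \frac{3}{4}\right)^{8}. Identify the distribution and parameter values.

The MGF M(t) = \left(\frac{e^{t}}{4} + \frac{3}{4}\right)^{8} is the standard form for the Binomial distribution.
Comparing with the known MGF formula identifies: Binomial(n=8, p=1/4)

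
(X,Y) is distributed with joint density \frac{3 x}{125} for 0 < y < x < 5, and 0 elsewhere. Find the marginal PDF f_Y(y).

f_Y(y) = ∫_y^5 \frac{3 x}{125} dx = \frac{3}{10} - \frac{3 y^{2}}{250}
for 0 < y < 5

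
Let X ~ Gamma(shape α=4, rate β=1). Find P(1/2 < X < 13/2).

P(1/2 < X < 13/2) = ∫_{1/2}^{13/2} f(x) dx
where f(x) = \frac{x^{3} e^{- x}}{6}
= \frac{-3571 + 79 e^{6}}{48 e^{\frac{13}{2}}}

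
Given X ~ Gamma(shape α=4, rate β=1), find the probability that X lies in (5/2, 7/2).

P(5/2 < X < 7/2) = ∫_{5/2}^{7/2} f(x) dx
where f(x) = \frac{x^{3} e^{- x}}{6}
= \frac{-853 + 443 e}{48 e^{\frac{7}{2}}}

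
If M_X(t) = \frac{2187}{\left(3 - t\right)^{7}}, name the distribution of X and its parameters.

The MGF M(t) = \frac{2187}{\left(3 - t\right)^{7}} is the standard form for the Gamma distribution.
Comparing with the known MGF formula identifies: Gamma(shape α=7, rate β=3)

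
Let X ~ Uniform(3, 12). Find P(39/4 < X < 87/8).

P(39/4 < X < 87/8) = ∫_{39/4}^{87/8} f(x) dx
where f(x) = \frac{1}{9}
= \frac{1}{8}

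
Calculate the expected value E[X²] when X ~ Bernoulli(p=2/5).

Using the identity E[X²] = Var(X) + (E[X])²:
E[X] = \frac{2}{5}
Var(X) = \frac{6}{25}
E[X²] = \frac{6}{25} + (\frac{2}{5})²
= \frac{2}{5}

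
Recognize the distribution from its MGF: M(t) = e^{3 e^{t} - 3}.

The MGF M(t) = e^{3 e^{t} - 3} is the standard form for the Poisson distribution.
Comparing with the known MGF formula identifies: Poisson(λ=3)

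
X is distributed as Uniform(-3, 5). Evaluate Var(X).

For X ~ Uniform(-3, 5):
Var(X) = \frac{16}{3}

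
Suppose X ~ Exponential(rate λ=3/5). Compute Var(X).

For X ~ Exponential(rate λ=3/5):
Var(X) = \frac{25}{9}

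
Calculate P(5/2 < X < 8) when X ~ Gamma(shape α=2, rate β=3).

P(5/2 < X < 8) = ∫_{5/2}^{8} f(x) dx
where f(x) = 9 x e^{- 3 x}
= - \frac{25}{e^{24}} + \frac{17}{2 e^{\frac{15}{2}}}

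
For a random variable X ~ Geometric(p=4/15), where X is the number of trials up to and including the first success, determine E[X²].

Using the identity E[X²] = Var(X) + (E[X])²:
E[X] = \frac{15}{4}
Var(X) = \frac{165}{16}
E[X²] = \frac{165}{16} + (\frac{15}{4})²
= \frac{195}{8}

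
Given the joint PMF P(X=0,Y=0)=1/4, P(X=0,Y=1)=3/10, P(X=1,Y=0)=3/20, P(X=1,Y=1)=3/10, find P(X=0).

P(X=0) = P(X=0,Y=0) + P(X=0,Y=1)
= 1/4 + 3/10
= 11/20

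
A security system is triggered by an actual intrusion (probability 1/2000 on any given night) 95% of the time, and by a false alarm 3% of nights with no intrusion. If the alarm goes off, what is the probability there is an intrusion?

Let D = the rare event, + = positive/flagged.
P(D) = 1/2000
P(+|D) = 95/100 = 19/20
P(+|D') = 3/100
P(+) = P(+|D)P(D) + P(+|D')P(D')
     = \frac{19}{20} × \frac{1}{2000} + \frac{3}{100} × \frac{1999}{2000}
     = \frac{1523}{50000}
P(D|+) = P(+|D)P(D)/P(+) = \frac{95}{6092}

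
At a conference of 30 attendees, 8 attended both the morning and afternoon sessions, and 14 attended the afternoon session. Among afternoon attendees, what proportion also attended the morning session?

P(A ∩ B) = 8/30 = 4/15
P(B) = 14/30 = 7/15
P(A|B) = P(A ∩ B) / P(B) = (4/15) / (7/15) = 4/7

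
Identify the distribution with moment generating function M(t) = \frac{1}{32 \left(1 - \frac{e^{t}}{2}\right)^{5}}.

The MGF M(t) = \frac{1}{32 \left(1 - \frac{e^{t}}{2}\right)^{5}} is the standard form for the NegativeBinomial distribution.
Comparing with the known MGF formula identifies: NegBin(r=5, p=1/2), X = failures before r-th success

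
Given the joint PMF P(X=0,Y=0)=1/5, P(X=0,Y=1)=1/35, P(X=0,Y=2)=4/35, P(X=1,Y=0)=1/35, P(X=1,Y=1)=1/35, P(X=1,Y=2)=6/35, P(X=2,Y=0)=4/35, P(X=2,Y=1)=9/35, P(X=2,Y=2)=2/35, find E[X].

First find marginal of X:
P(X=0) = 12/35
P(X=1) = 8/35
P(X=2) = 3/7
E[X] = 0 × 12/35 + 1 × 8/35 + 2 × 3/7 = 38/35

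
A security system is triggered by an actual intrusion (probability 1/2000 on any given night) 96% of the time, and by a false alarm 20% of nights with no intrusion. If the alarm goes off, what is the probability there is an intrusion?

Let D = the rare event, + = positive/flagged.
P(D) = 1/2000
P(+|D) = 96/100 = 24/25
P(+|D') = 20/100 = 1/5
P(+) = P(+|D)P(D) + P(+|D')P(D')
     = \frac{24}{25} × \frac{1}{2000} + \frac{1}{5} × \frac{1999}{2000}
     = \frac{10019}{50000}
P(D|+) = P(+|D)P(D)/P(+) = \frac{24}{10019}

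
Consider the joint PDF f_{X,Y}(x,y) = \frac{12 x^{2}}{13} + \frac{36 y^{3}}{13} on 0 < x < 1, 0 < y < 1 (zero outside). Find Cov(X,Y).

E[XY] = ∫∫ xy × f(x,y) dx dy = \frac{51}{130}
E[X] = \frac{15}{26}
E[Y] = \frac{46}{65}
Cov(X,Y) = E[XY] - E[X]E[Y] = - \frac{27}{1690}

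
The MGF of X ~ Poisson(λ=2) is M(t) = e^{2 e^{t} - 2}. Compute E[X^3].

To find E[X^3], compute M^(3)(0):
M^(1)(t) = 2 e^{t} e^{2 e^{t} - 2}
M^(2)(t) = 4 e^{2 t} e^{2 e^{t} - 2} + 2 e^{t} e^{2 e^{t} - 2}
M^(3)(t) = 8 e^{3 t} e^{2 e^{t} - 2} + 12 e^{2 t} e^{2 e^{t} - 2} + 2 e^{t} e^{2 e^{t} - 2}
M^(3)(0) = 22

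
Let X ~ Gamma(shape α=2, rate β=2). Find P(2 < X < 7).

P(2 < X < 7) = ∫_{2}^{7} f(x) dx
where f(x) = 4 x e^{- 2 x}
= \frac{5 \left(-3 + e^{10}\right)}{e^{14}}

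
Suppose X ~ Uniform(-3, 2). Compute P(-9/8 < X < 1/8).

P(-9/8 < X < 1/8) = ∫_{-9/8}^{1/8} f(x) dx
where f(x) = \frac{1}{5}
= \frac{1}{4}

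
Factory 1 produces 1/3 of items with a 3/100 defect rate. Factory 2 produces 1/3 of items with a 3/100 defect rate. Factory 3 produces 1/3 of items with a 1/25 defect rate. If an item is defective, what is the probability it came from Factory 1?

Using Bayes' theorem:
P(F1) = 1/3, P(D|F1) = 3/100
P(F2) = 1/3, P(D|F2) = 3/100
P(F3) = 1/3, P(D|F3) = 1/25
P(D) = P(D|F1)P(F1) + P(D|F2)P(F2) + P(D|F3)P(F3)
     = \frac{1}{30}
P(F1|D) = P(D|F1)P(F1) / P(D)
= \frac{3}{10}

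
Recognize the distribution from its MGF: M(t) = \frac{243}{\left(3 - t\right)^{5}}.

The MGF M(t) = \frac{243}{\left(3 - t\right)^{5}} is the standard form for the Gamma distribution.
Comparing with the known MGF formula identifies: Gamma(shape α=5, rate β=3)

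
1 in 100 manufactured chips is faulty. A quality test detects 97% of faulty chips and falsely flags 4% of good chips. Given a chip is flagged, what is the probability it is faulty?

Let D = the rare event, + = positive/flagged.
P(D) = 1/100
P(+|D) = 97/100
P(+|D') = 4/100 = 1/25
P(+) = P(+|D)P(D) + P(+|D')P(D')
     = \frac{97}{100} × \frac{1}{100} + \frac{1}{25} × \frac{99}{100}
     = \frac{493}{10000}
P(D|+) = P(+|D)P(D)/P(+) = \frac{97}{493}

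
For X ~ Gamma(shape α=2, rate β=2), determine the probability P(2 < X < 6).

P(2 < X < 6) = ∫_{2}^{6} f(x) dx
where f(x) = 4 x e^{- 2 x}
= \frac{-13 + 5 e^{8}}{e^{12}}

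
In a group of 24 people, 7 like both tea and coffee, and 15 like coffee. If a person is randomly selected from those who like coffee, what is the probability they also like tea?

P(A ∩ B) = 7/24
P(B) = 15/24 = 5/8
P(A|B) = P(A ∩ B) / P(B) = (7/24) / (5/8) = 7/15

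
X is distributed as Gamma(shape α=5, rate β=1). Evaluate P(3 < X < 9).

P(3 < X < 9) = ∫_{3}^{9} f(x) dx
where f(x) = \frac{x^{4} e^{- x}}{24}
= \frac{-3563 + 131 e^{6}}{8 e^{9}}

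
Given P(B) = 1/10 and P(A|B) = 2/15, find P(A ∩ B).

By definition, P(A|B) = P(A ∩ B) / P(B)
So P(A ∩ B) = P(A|B) × P(B)
= 2/15 × 1/10
= 1/75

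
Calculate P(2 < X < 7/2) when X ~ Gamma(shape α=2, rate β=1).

P(2 < X < 7/2) = ∫_{2}^{7/2} f(x) dx
where f(x) = x e^{- x}
= - \frac{9}{2 e^{\frac{7}{2}}} + \frac{3}{e^{2}}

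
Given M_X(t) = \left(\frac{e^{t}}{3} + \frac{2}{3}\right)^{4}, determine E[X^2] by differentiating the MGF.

To find E[X^2], compute M^(2)(0):
M^(1)(t) = \frac{4 \left(\frac{e^{t}}{3} + \frac{2}{3}\right)^{3} e^{t}}{3}
M^(2)(t) = \frac{4 \left(\frac{e^{t}}{3} + \frac{2}{3}\right)^{3} e^{t}}{3} + \frac{4 \left(\frac{e^{t}}{3} + \frac{2}{3}\right)^{2} e^{2 t}}{3}
M^(2)(0) = \frac{8}{3}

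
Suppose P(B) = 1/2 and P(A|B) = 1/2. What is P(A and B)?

By definition, P(A|B) = P(A ∩ B) / P(B)
So P(A ∩ B) = P(A|B) × P(B)
= 1/2 × 1/2
= 1/4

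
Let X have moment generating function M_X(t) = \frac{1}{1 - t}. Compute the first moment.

To find E[X], compute M^(1)(0):
M^(1)(t) = \frac{1}{\left(1 - t\right)^{2}}
M^(1)(0) = 1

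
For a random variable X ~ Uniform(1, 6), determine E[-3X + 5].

For X ~ Uniform(1, 6):
E[X] = \frac{7}{2}
E[-3X + 5] = -3 × E[X] + 5 = - \frac{11}{2}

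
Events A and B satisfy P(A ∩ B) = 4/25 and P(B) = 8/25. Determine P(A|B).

P(A|B) = P(A ∩ B) / P(B)
= (4/25) / (8/25)
= 1/2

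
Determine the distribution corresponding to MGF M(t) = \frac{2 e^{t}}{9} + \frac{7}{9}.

The MGF M(t) = \frac{2 e^{t}}{9} + \frac{7}{9} is the standard form for the Bernoulli distribution.
Comparing with the known MGF formula identifies: Bernoulli(p=2/9)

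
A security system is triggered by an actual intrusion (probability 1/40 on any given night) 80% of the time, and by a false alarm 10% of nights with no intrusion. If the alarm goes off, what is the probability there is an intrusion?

Let D = the rare event, + = positive/flagged.
P(D) = 1/40
P(+|D) = 80/100 = 4/5
P(+|D') = 10/100 = 1/10
P(+) = P(+|D)P(D) + P(+|D')P(D')
     = \frac{4}{5} × \frac{1}{40} + \frac{1}{10} × \frac{39}{40}
     = \frac{47}{400}
P(D|+) = P(+|D)P(D)/P(+) = \frac{8}{47}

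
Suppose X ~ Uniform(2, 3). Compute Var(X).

For X ~ Uniform(2, 3):
Var(X) = \frac{1}{12}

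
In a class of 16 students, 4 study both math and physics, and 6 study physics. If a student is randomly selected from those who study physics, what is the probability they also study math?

P(A ∩ B) = 4/16 = 1/4
P(B) = 6/16 = 3/8
P(A|B) = P(A ∩ B) / P(B) = (1/4) / (3/8) = 2/3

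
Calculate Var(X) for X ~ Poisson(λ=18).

For X ~ Poisson(λ=18):
Var(X) = 18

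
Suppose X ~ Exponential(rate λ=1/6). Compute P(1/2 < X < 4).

P(1/2 < X < 4) = ∫_{1/2}^{4} f(x) dx
where f(x) = \frac{e^{- \frac{x}{6}}}{6}
= - \frac{1}{e^{\frac{2}{3}}} + e^{- \frac{1}{12}}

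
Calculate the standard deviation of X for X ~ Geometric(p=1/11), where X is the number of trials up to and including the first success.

For X ~ Geometric(p=1/11), where X is the number of trials up to and including the first success:
Var(X) = 110
SD(X) = √(Var(X)) = √(110) = \sqrt{110}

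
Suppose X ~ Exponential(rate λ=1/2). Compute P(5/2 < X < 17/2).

P(5/2 < X < 17/2) = ∫_{5/2}^{17/2} f(x) dx
where f(x) = \frac{e^{- \frac{x}{2}}}{2}
= - \frac{1 - e^{3}}{e^{\frac{17}{4}}}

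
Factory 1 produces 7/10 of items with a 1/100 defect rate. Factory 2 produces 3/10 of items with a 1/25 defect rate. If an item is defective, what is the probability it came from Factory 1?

Using Bayes' theorem:
P(F1) = 7/10, P(D|F1) = 1/100
P(F2) = 3/10, P(D|F2) = 1/25
P(D) = P(D|F1)P(F1) + P(D|F2)P(F2)
     = \frac{19}{1000}
P(F1|D) = P(D|F1)P(F1) / P(D)
= \frac{7}{19}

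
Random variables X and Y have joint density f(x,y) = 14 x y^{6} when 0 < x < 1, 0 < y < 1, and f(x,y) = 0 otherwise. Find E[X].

E[X] = ∫_0^1 ∫_0^1 x × f(x,y) dy dx
= ∫_0^1 ∫_0^1 x × (14 x y^{6}) dy dx
= \frac{2}{3}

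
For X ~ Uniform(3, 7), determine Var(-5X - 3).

For X ~ Uniform(3, 7):
Var(X) = \frac{4}{3}
Var(-5X - 3) = (-5)² × Var(X) = 25 × \frac{4}{3} = \frac{100}{3}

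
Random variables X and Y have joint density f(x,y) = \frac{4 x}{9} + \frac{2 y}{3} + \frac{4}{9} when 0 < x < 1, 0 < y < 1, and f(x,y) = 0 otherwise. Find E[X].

E[X] = ∫_0^1 ∫_0^1 x × f(x,y) dy dx
= ∫_0^1 ∫_0^1 x × (\frac{4 x}{9} + \frac{2 y}{3} + \frac{4}{9}) dy dx
= \frac{29}{54}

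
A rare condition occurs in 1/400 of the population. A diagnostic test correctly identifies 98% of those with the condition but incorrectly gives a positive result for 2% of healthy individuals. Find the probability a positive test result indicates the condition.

Let D = the rare event, + = positive/flagged.
P(D) = 1/400
P(+|D) = 98/100 = 49/50
P(+|D') = 2/100 = 1/50
P(+) = P(+|D)P(D) + P(+|D')P(D')
     = \frac{49}{50} × \frac{1}{400} + \frac{1}{50} × \frac{399}{400}
     = \frac{14}{625}
P(D|+) = P(+|D)P(D)/P(+) = \frac{7}{64}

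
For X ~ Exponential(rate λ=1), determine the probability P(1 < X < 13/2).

P(1 < X < 13/2) = ∫_{1}^{13/2} f(x) dx
where f(x) = e^{- x}
= - \frac{1}{e^{\frac{13}{2}}} + e^{-1}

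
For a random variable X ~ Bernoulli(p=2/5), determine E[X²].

Using the identity E[X²] = Var(X) + (E[X])²:
E[X] = \frac{2}{5}
Var(X) = \frac{6}{25}
E[X²] = \frac{6}{25} + (\frac{2}{5})²
= \frac{2}{5}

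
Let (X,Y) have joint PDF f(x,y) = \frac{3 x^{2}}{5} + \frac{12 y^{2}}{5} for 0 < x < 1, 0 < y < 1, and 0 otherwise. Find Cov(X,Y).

E[XY] = ∫∫ xy × f(x,y) dx dy = \frac{3}{8}
E[X] = \frac{11}{20}
E[Y] = \frac{7}{10}
Cov(X,Y) = E[XY] - E[X]E[Y] = - \frac{1}{100}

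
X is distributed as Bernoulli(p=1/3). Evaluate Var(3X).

For X ~ Bernoulli(p=1/3):
Var(X) = \frac{2}{9}
Var(3X) = (3)² × Var(X) = 9 × \frac{2}{9} = 2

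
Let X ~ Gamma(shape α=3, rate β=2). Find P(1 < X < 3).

P(1 < X < 3) = ∫_{1}^{3} f(x) dx
where f(x) = 4 x^{2} e^{- 2 x}
= \frac{5 \left(-5 + e^{4}\right)}{e^{6}}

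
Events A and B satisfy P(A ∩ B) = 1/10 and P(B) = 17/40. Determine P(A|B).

P(A|B) = P(A ∩ B) / P(B)
= (1/10) / (17/40)
= 4/17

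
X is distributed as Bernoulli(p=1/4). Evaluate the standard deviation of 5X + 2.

For X ~ Bernoulli(p=1/4):
Var(X) = \frac{3}{16}
SD(X) = √(Var(X)) = √(\frac{3}{16}) = \frac{\sqrt{3}}{4}
SD(5X + 2) = |5| × SD(X) = 5 × \frac{\sqrt{3}}{4} = \frac{5 \sqrt{3}}{4}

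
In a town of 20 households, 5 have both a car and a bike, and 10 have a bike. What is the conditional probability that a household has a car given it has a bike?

P(A ∩ B) = 5/20 = 1/4
P(B) = 10/20 = 1/2
P(A|B) = P(A ∩ B) / P(B) = (1/4) / (1/2) = 1/2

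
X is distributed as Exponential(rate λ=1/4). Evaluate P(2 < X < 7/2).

P(2 < X < 7/2) = ∫_{2}^{7/2} f(x) dx
where f(x) = \frac{e^{- \frac{x}{4}}}{4}
= - \frac{1}{e^{\frac{7}{8}}} + e^{- \frac{1}{2}}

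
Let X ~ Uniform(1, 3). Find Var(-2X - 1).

For X ~ Uniform(1, 3):
Var(X) = \frac{1}{3}
Var(-2X - 1) = (-2)² × Var(X) = 4 × \frac{1}{3} = \frac{4}{3}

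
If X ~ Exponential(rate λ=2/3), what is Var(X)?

For X ~ Exponential(rate λ=2/3):
Var(X) = \frac{9}{4}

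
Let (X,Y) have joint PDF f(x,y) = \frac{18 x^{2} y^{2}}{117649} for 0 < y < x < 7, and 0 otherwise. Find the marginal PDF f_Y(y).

f_Y(y) = ∫_y^7 \frac{18 x^{2} y^{2}}{117649} dx = \frac{6 y^{2} \left(343 - y^{3}\right)}{117649}
for 0 < y < 7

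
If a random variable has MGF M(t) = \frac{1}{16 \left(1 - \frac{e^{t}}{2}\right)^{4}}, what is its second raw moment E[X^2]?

To find E[X^2], compute M^(2)(0):
M^(1)(t) = \frac{e^{t}}{8 \left(1 - \frac{e^{t}}{2}\right)^{5}}
M^(2)(t) = \frac{e^{t}}{8 \left(1 - \frac{e^{t}}{2}\right)^{5}} + \frac{5 e^{2 t}}{16 \left(1 - \frac{e^{t}}{2}\right)^{6}}
M^(2)(0) = 24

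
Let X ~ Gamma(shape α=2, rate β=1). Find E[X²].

Using the identity E[X²] = Var(X) + (E[X])²:
E[X] = 2
Var(X) = 2
E[X²] = 2 + (2)²
= 6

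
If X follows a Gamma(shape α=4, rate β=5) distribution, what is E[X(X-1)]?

E[X(X-1)] = E[X² - X] = E[X²] - E[X]
E[X] = \frac{4}{5}
E[X²] = Var(X) + (E[X])² = \frac{4}{25} + (\frac{4}{5})² = \frac{4}{5}
E[X(X-1)] = \frac{4}{5} - \frac{4}{5} = 0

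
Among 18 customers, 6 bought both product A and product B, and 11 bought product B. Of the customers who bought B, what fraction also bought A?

P(A ∩ B) = 6/18 = 1/3
P(B) = 11/18
P(A|B) = P(A ∩ B) / P(B) = (1/3) / (11/18) = 6/11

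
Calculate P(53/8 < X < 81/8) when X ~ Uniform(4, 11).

P(53/8 < X < 81/8) = ∫_{53/8}^{81/8} f(x) dx
where f(x) = \frac{1}{7}
= \frac{1}{2}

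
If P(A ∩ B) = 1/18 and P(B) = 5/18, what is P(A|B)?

P(A|B) = P(A ∩ B) / P(B)
= (1/18) / (5/18)
= 1/5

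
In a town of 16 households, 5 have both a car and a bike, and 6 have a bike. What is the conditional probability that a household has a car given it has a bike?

P(A ∩ B) = 5/16
P(B) = 6/16 = 3/8
P(A|B) = P(A ∩ B) / P(B) = (5/16) / (3/8) = 5/6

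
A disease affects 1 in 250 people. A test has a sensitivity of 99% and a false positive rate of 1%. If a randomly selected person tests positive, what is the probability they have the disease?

Let D = the rare event, + = positive/flagged.
P(D) = 1/250
P(+|D) = 99/100
P(+|D') = 1/100
P(+) = P(+|D)P(D) + P(+|D')P(D')
     = \frac{99}{100} × \frac{1}{250} + \frac{1}{100} × \frac{249}{250}
     = \frac{87}{6250}
P(D|+) = P(+|D)P(D)/P(+) = \frac{33}{116}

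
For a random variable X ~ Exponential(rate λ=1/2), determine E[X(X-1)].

E[X(X-1)] = E[X² - X] = E[X²] - E[X]
E[X] = 2
E[X²] = Var(X) + (E[X])² = 4 + (2)² = 8
E[X(X-1)] = 8 - 2 = 6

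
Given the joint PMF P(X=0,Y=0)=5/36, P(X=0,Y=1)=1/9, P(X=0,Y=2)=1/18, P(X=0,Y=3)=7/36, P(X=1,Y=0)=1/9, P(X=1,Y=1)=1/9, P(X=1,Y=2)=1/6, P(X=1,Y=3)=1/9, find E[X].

First find marginal of X:
P(X=0) = 1/2
P(X=1) = 1/2
E[X] = 0 × 1/2 + 1 × 1/2 = 1/2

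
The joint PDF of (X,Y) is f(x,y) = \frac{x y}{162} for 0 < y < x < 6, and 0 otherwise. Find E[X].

f_X(x) = ∫_0^x \frac{x y}{162} dy = \frac{x^{3}}{324}
E[X] = ∫_0^6 x × (\frac{x^{3}}{324}) dx = \frac{24}{5}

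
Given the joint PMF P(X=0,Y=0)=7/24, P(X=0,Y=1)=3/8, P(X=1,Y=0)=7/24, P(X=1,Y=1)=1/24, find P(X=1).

P(X=1) = P(X=1,Y=0) + P(X=1,Y=1)
= 7/24 + 1/24
= 1/3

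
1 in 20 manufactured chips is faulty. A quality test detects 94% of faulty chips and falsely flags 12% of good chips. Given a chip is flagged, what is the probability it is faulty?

Let D = the rare event, + = positive/flagged.
P(D) = 1/20
P(+|D) = 94/100 = 47/50
P(+|D') = 12/100 = 3/25
P(+) = P(+|D)P(D) + P(+|D')P(D')
     = \frac{47}{50} × \frac{1}{20} + \frac{3}{25} × \frac{19}{20}
     = \frac{161}{1000}
P(D|+) = P(+|D)P(D)/P(+) = \frac{47}{161}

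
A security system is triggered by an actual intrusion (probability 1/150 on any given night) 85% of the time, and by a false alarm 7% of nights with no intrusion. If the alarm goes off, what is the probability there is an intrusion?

Let D = the rare event, + = positive/flagged.
P(D) = 1/150
P(+|D) = 85/100 = 17/20
P(+|D') = 7/100
P(+) = P(+|D)P(D) + P(+|D')P(D')
     = \frac{17}{20} × \frac{1}{150} + \frac{7}{100} × \frac{149}{150}
     = \frac{47}{625}
P(D|+) = P(+|D)P(D)/P(+) = \frac{85}{1128}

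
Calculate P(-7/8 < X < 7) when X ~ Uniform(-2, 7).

P(-7/8 < X < 7) = ∫_{-7/8}^{7} f(x) dx
where f(x) = \frac{1}{9}
= \frac{7}{8}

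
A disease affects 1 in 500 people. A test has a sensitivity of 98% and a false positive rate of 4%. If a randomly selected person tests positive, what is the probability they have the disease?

Let D = the rare event, + = positive/flagged.
P(D) = 1/500
P(+|D) = 98/100 = 49/50
P(+|D') = 4/100 = 1/25
P(+) = P(+|D)P(D) + P(+|D')P(D')
     = \frac{49}{50} × \frac{1}{500} + \frac{1}{25} × \frac{499}{500}
     = \frac{1047}{25000}
P(D|+) = P(+|D)P(D)/P(+) = \frac{49}{1047}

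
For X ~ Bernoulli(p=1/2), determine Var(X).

For X ~ Bernoulli(p=1/2):
Var(X) = \frac{1}{4}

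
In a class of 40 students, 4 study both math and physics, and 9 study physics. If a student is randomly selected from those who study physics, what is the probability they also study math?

P(A ∩ B) = 4/40 = 1/10
P(B) = 9/40
P(A|B) = P(A ∩ B) / P(B) = (1/10) / (9/40) = 4/9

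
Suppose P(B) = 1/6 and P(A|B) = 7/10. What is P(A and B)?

By definition, P(A|B) = P(A ∩ B) / P(B)
So P(A ∩ B) = P(A|B) × P(B)
= 7/10 × 1/6
= 7/60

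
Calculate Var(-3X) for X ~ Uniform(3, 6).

For X ~ Uniform(3, 6):
Var(X) = \frac{3}{4}
Var(-3X) = (-3)² × Var(X) = 9 × \frac{3}{4} = \frac{27}{4}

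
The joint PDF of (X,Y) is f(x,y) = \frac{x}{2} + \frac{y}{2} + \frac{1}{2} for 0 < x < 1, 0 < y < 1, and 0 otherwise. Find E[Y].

E[Y] = ∫_0^1 ∫_0^1 y × f(x,y) dx dy
= \frac{13}{24}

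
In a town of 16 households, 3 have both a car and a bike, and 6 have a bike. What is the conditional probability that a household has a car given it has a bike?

P(A ∩ B) = 3/16
P(B) = 6/16 = 3/8
P(A|B) = P(A ∩ B) / P(B) = (3/16) / (3/8) = 1/2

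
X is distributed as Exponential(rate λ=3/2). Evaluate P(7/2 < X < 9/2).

P(7/2 < X < 9/2) = ∫_{7/2}^{9/2} f(x) dx
where f(x) = \frac{3 e^{- \frac{3 x}{2}}}{2}
= - \frac{1 - e^{\frac{3}{2}}}{e^{\frac{27}{4}}}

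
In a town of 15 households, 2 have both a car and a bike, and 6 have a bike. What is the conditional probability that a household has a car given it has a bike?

P(A ∩ B) = 2/15
P(B) = 6/15 = 2/5
P(A|B) = P(A ∩ B) / P(B) = (2/15) / (2/5) = 1/3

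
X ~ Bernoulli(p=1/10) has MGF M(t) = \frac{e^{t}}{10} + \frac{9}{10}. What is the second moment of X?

To find E[X^2], compute M^(2)(0):
M^(1)(t) = \frac{e^{t}}{10}
M^(2)(t) = \frac{e^{t}}{10}
M^(2)(0) = \frac{1}{10}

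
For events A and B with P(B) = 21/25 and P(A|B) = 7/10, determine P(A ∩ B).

By definition, P(A|B) = P(A ∩ B) / P(B)
So P(A ∩ B) = P(A|B) × P(B)
= 7/10 × 21/25
= 147/250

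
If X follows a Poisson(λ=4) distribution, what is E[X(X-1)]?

E[X(X-1)] = E[X² - X] = E[X²] - E[X]
E[X] = 4
E[X²] = Var(X) + (E[X])² = 4 + (4)² = 20
E[X(X-1)] = 20 - 4 = 16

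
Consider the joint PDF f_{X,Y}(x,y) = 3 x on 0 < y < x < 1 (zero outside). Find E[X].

f_X(x) = ∫_0^x 3 x dy = 3 x^{2}
E[X] = ∫_0^1 x × (3 x^{2}) dx = \frac{3}{4}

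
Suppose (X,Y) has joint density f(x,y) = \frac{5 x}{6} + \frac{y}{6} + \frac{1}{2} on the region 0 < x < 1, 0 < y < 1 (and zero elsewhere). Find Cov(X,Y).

E[XY] = ∫∫ xy × f(x,y) dx dy = \frac{7}{24}
E[X] = \frac{41}{72}
E[Y] = \frac{37}{72}
Cov(X,Y) = E[XY] - E[X]E[Y] = - \frac{5}{5184}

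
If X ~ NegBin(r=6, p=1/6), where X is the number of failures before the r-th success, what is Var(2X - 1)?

For X ~ NegBin(r=6, p=1/6), where X is the number of failures before the r-th success:
Var(X) = 180
Var(2X - 1) = (2)² × Var(X) = 4 × 180 = 720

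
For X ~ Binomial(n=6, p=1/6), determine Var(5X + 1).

For X ~ Binomial(n=6, p=1/6):
Var(X) = \frac{5}{6}
Var(5X + 1) = (5)² × Var(X) = 25 × \frac{5}{6} = \frac{125}{6}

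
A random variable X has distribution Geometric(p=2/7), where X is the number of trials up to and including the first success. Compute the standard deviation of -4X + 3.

For X ~ Geometric(p=2/7), where X is the number of trials up to and including the first success:
Var(X) = \frac{35}{4}
SD(X) = √(Var(X)) = √(\frac{35}{4}) = \frac{\sqrt{35}}{2}
SD(-4X + 3) = |-4| × SD(X) = 4 × \frac{\sqrt{35}}{2} = 2 \sqrt{35}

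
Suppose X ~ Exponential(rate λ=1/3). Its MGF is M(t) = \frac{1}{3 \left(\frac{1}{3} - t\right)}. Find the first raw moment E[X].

To find E[X], compute M^(1)(0):
M^(1)(t) = \frac{1}{3 \left(\frac{1}{3} - t\right)^{2}}
M^(1)(0) = 3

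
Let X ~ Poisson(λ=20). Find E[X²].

Using the identity E[X²] = Var(X) + (E[X])²:
E[X] = 20
Var(X) = 20
E[X²] = 20 + (20)²
= 420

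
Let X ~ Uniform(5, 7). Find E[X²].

Using the identity E[X²] = Var(X) + (E[X])²:
E[X] = 6
Var(X) = \frac{1}{3}
E[X²] = \frac{1}{3} + (6)²
= \frac{109}{3}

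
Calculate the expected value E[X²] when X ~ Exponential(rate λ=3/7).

Using the identity E[X²] = Var(X) + (E[X])²:
E[X] = \frac{7}{3}
Var(X) = \frac{49}{9}
E[X²] = \frac{49}{9} + (\frac{7}{3})²
= \frac{98}{9}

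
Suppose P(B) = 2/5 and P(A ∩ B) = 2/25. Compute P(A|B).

P(A|B) = P(A ∩ B) / P(B)
= (2/25) / (2/5)
= 1/5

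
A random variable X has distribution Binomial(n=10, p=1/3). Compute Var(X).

For X ~ Binomial(n=10, p=1/3):
Var(X) = \frac{20}{9}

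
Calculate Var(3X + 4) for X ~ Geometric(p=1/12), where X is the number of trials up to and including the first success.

For X ~ Geometric(p=1/12), where X is the number of trials up to and including the first success:
Var(X) = 132
Var(3X + 4) = (3)² × Var(X) = 9 × 132 = 1188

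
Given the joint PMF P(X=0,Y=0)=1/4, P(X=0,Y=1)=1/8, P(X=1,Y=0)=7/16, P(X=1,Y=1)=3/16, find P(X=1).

P(X=1) = P(X=1,Y=0) + P(X=1,Y=1)
= 7/16 + 3/16
= 5/8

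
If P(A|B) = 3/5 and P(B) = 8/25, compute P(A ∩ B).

By definition, P(A|B) = P(A ∩ B) / P(B)
So P(A ∩ B) = P(A|B) × P(B)
= 3/5 × 8/25
= 24/125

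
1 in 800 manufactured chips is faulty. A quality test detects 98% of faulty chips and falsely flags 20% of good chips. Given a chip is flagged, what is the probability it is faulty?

Let D = the rare event, + = positive/flagged.
P(D) = 1/800
P(+|D) = 98/100 = 49/50
P(+|D') = 20/100 = 1/5
P(+) = P(+|D)P(D) + P(+|D')P(D')
     = \frac{49}{50} × \frac{1}{800} + \frac{1}{5} × \frac{799}{800}
     = \frac{8039}{40000}
P(D|+) = P(+|D)P(D)/P(+) = \frac{49}{8039}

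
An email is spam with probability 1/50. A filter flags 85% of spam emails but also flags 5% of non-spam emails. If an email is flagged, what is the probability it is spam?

Let D = the rare event, + = positive/flagged.
P(D) = 1/50
P(+|D) = 85/100 = 17/20
P(+|D') = 5/100 = 1/20
P(+) = P(+|D)P(D) + P(+|D')P(D')
     = \frac{17}{20} × \frac{1}{50} + \frac{1}{20} × \frac{49}{50}
     = \frac{33}{500}
P(D|+) = P(+|D)P(D)/P(+) = \frac{17}{66}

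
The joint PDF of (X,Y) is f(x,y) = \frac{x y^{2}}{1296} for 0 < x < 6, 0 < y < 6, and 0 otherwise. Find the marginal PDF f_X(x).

f_X(x) = ∫_0^6 f(x,y) dy
= ∫_0^6 \frac{x y^{2}}{1296} dy
= \frac{x}{18} for 0 < x < 6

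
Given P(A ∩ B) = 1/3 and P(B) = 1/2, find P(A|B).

P(A|B) = P(A ∩ B) / P(B)
= (1/3) / (1/2)
= 2/3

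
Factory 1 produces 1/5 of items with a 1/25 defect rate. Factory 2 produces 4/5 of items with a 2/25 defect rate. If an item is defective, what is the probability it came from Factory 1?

Using Bayes' theorem:
P(F1) = 1/5, P(D|F1) = 1/25
P(F2) = 4/5, P(D|F2) = 2/25
P(D) = P(D|F1)P(F1) + P(D|F2)P(F2)
     = \frac{9}{125}
P(F1|D) = P(D|F1)P(F1) / P(D)
= \frac{1}{9}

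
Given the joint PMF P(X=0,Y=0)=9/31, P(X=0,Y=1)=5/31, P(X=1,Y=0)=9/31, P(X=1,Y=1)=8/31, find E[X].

First find marginal of X:
P(X=0) = 14/31
P(X=1) = 17/31
E[X] = 0 × 14/31 + 1 × 17/31 = 17/31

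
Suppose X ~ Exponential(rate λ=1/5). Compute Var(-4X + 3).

For X ~ Exponential(rate λ=1/5):
Var(X) = 25
Var(-4X + 3) = (-4)² × Var(X) = 16 × 25 = 400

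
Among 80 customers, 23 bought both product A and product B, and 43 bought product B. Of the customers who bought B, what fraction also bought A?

P(A ∩ B) = 23/80
P(B) = 43/80
P(A|B) = P(A ∩ B) / P(B) = (23/80) / (43/80) = 23/43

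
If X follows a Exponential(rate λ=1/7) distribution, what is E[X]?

For X ~ Exponential(rate λ=1/7), the expected value is:
E[X] = 7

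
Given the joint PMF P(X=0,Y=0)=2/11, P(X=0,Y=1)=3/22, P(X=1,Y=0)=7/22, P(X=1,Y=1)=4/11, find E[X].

First find marginal of X:
P(X=0) = 7/22
P(X=1) = 15/22
E[X] = 0 × 7/22 + 1 × 15/22 = 15/22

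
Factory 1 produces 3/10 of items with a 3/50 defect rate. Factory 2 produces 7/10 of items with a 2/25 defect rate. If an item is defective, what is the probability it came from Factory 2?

Using Bayes' theorem:
P(F1) = 3/10, P(D|F1) = 3/50
P(F2) = 7/10, P(D|F2) = 2/25
P(D) = P(D|F1)P(F1) + P(D|F2)P(F2)
     = \frac{37}{500}
P(F2|D) = P(D|F2)P(F2) / P(D)
= \frac{28}{37}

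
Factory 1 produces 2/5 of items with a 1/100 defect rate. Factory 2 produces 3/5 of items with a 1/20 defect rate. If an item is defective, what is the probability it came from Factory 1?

Using Bayes' theorem:
P(F1) = 2/5, P(D|F1) = 1/100
P(F2) = 3/5, P(D|F2) = 1/20
P(D) = P(D|F1)P(F1) + P(D|F2)P(F2)
     = \frac{17}{500}
P(F1|D) = P(D|F1)P(F1) / P(D)
= \frac{2}{17}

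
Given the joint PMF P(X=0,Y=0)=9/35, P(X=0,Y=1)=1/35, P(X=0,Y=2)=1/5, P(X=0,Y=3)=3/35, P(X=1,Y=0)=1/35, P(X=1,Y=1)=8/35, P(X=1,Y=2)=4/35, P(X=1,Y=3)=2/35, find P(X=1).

P(X=1) = P(X=1,Y=0) + P(X=1,Y=1) + P(X=1,Y=2) + P(X=1,Y=3)
= 1/35 + 8/35 + 4/35 + 2/35
= 3/7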